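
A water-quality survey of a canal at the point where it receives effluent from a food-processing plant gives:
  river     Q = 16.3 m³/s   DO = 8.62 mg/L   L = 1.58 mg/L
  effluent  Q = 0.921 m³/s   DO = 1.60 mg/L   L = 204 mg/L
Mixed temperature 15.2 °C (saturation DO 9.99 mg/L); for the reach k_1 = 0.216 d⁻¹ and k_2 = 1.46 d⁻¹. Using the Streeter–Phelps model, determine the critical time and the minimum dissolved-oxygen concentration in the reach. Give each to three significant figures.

t_c ≈ 0.200 d; minimum DO ≈ 8.23 mg/L

Mixed DO = (16.3×8.62 + 0.921×1.60)/(16.3+0.921) = 142.0/17.22 = 8.245 mg/L.
Mixed L₀ = (16.3×1.58 + 0.921×204)/(17.22) = 213.6/17.22 = 12.41 mg/L.
Initial deficit D₀ = C_s − DO₀ = 9.99 − 8.245 = 1.745 mg/L.
t_c = (1/1.244) ln[(1.46/0.216)(1 − 1.745×1.244/(0.216×12.41))] = 0.8039 × ln(1.282) = 0.1998 d.
D_c = (0.216/1.46) × 12.41 × e^(−0.216×0.1998) = 0.1479 × 12.41 × 0.9578 = 1.758 mg/L.
Minimum DO = 9.99 − 1.758 = 8.232 mg/L.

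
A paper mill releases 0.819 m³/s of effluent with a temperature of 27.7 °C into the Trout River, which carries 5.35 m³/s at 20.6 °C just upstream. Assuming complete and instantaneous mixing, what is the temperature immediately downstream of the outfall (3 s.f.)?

Flow-weighted mixing: C = (Q_r C_r + Q_w C_w)/(Q_r + Q_w)
= (5.35×20.6 + 0.819×27.7)/(5.35 + 0.819) = 132.9/6.169 = 21.54 °C.

21.5 °C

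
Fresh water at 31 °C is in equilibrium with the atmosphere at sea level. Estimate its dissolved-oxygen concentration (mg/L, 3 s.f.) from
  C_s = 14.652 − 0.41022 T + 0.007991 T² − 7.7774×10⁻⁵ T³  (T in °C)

C_s = 14.652 − 0.41022×31 + 0.007991×31² − 7.7774×10⁻⁵×31³ = 7.298 mg/L.

C_s ≈ 7.30 mg/L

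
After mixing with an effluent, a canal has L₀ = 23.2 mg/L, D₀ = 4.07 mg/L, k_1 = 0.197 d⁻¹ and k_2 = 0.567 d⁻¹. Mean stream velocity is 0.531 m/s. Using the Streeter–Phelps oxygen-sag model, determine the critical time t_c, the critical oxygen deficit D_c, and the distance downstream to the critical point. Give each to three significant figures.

At the critical point dD/dt = 0, so k_1 L₀ e^(−k_1 t) = k_2 D. Substituting D(t) from the Streeter–Phelps equation and solving for t gives
t_c = ln[(k_2/k_1)(1 − D₀(k_2−k_1)/(k_1 L₀))] / (k_2−k_1).
Here k_2−k_1 = 0.3700 d⁻¹ and 1 − D₀(k_2−k_1)/(k_1 L₀) = 1 − 4.07×0.3700/(0.197×23.2) = 0.6705, so
t_c = ln(2.878 × 0.6705) / 0.3700 = 0.6574 / 0.3700 = 1.777 d.
L(t_c) = L₀ e^(−k_1 t_c) = 23.2 × 0.7047 = 16.35 mg/L, and at the critical point k_2 D_c = k_1 L, so D_c = (0.197/0.567) × 16.35 = 5.680 mg/L.
x_c = v t_c = 0.531 m/s × 1.777 d × 86400 s/d = 81520 m ≈ 81.5 km.

t_c ≈ 1.78 d; D_c ≈ 5.68 mg/L; x_c ≈ 81.5 km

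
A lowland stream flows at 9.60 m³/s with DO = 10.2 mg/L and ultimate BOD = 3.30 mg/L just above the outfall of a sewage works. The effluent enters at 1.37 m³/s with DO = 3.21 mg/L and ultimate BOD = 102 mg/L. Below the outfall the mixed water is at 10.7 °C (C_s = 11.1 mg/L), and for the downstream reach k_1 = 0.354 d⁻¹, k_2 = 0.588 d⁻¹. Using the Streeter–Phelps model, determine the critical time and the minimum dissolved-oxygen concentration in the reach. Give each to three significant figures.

t_c ≈ 1.84 d; minimum DO ≈ 6.19 mg/L

Mixed DO = (9.60×10.2 + 1.37×3.21)/(9.60+1.37) = 102.3/10.97 = 9.327 mg/L.
Mixed L₀ = (9.60×3.30 + 1.37×102)/(10.97) = 171.4/10.97 = 15.63 mg/L.
Initial deficit D₀ = C_s − DO₀ = 11.1 − 9.327 = 1.773 mg/L.
t_c = (1/0.2340) ln[(0.588/0.354)(1 − 1.773×0.2340/(0.354×15.63))] = 4.274 × ln(1.536) = 1.835 d.
D_c = (0.354/0.588) × 15.63 × e^(−0.354×1.835) = 0.6020 × 15.63 × 0.5222 = 4.913 mg/L.
Minimum DO = 11.1 − 4.913 = 6.187 mg/L.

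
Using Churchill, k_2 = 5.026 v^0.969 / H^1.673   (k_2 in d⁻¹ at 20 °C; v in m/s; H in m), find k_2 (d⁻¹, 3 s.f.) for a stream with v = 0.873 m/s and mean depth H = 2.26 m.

k_2 = 5.026 × 0.873^0.969 / 2.26^1.673 = 5.026 × 0.8767 / 3.912 = 1.126 d⁻¹.

k_2 ≈ 1.13 d⁻¹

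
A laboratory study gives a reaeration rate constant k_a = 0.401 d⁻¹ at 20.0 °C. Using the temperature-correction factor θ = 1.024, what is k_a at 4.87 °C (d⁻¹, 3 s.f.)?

k_a ≈ 0.280 d⁻¹

k_a(T₂) = k_a(T₁) · θ^(T₂−T₁) = 0.401 × 1.024^(4.87−20.0)
= 0.401 × 1.024^-15.1 = 0.401 × 0.6985 = 0.2801 d⁻¹.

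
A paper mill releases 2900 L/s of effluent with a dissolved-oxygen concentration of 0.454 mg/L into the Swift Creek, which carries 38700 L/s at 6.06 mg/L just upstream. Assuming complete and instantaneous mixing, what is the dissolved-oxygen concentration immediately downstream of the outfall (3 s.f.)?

5.67 mg/L

Flow-weighted mixing: C = (Q_r C_r + Q_w C_w)/(Q_r + Q_w)
= (38700×6.06 + 2900×0.454)/(38700 + 2900) = 235800/41600 = 5.669 mg/L.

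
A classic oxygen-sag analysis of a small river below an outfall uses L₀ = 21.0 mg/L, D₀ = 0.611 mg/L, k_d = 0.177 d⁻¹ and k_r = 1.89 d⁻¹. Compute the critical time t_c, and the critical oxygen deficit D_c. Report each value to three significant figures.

t_c ≈ 1.19 d; D_c ≈ 1.59 mg/L

With k_r/k_d = 10.68 and 1 − D₀(k_r−k_d)/(k_d L₀) = 0.7184,
t_c = ln(10.68 × 0.7184) / (1.89 − 0.177) = ln(7.671) / 1.713 = 2.037/1.713 = 1.189 d.
D_c = (k_d/k_r) L₀ e^(−k_d t_c) = (0.177/1.89) × 21.0 × e^(−0.177×1.189) = 0.09365 × 21.0 × 0.8102 = 1.593 mg/L.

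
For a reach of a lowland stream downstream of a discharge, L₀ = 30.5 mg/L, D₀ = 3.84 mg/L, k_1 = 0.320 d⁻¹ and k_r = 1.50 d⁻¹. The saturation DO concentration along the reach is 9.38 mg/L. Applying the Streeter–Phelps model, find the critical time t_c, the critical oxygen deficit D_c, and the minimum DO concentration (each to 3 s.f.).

t_c ≈ 0.780 d; D_c ≈ 5.07 mg/L; min DO ≈ 4.31 mg/L

At the critical point dD/dt = 0, so k_1 L₀ e^(−k_1 t) = k_r D. Substituting D(t) from the Streeter–Phelps equation and solving for t gives
t_c = ln[(k_r/k_1)(1 − D₀(k_r−k_1)/(k_1 L₀))] / (k_r−k_1).
Here k_r−k_1 = 1.180 d⁻¹ and 1 − D₀(k_r−k_1)/(k_1 L₀) = 1 − 3.84×1.180/(0.320×30.5) = 0.5357, so
t_c = ln(4.688 × 0.5357) / 1.180 = 0.9208 / 1.180 = 0.7803 d.
L(t_c) = L₀ e^(−k_1 t_c) = 30.5 × 0.7790 = 23.76 mg/L, and at the critical point k_r D_c = k_1 L, so D_c = (0.320/1.50) × 23.76 = 5.069 mg/L.
Minimum DO = C_s − D_c = 9.38 − 5.069 = 4.311 mg/L.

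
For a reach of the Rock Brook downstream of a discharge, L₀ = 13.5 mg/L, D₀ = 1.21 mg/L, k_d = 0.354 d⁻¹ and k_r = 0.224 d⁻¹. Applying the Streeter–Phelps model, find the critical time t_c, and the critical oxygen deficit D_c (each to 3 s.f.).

t_c ≈ 3.27 d; D_c ≈ 6.70 mg/L

At the critical point dD/dt = 0, so k_d L₀ e^(−k_d t) = k_r D. Substituting D(t) from the Streeter–Phelps equation and solving for t gives
t_c = ln[(k_r/k_d)(1 − D₀(k_r−k_d)/(k_d L₀))] / (k_r−k_d).
Here k_r−k_d = -0.1300 d⁻¹ and 1 − D₀(k_r−k_d)/(k_d L₀) = 1 − 1.21×-0.1300/(0.354×13.5) = 1.033, so
t_c = ln(0.6328 × 1.033) / -0.1300 = -0.4253 / -0.1300 = 3.271 d.
D_c = (k_d/k_r) L₀ e^(−k_d t_c) = (0.354/0.224) × 13.5 × e^(−0.354×3.271) = 1.580 × 13.5 × 0.3141 = 6.701 mg/L.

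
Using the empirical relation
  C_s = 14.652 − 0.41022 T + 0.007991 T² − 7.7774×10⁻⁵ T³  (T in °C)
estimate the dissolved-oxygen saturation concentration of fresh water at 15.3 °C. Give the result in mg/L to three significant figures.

C_s = 14.652 − 0.41022×15.3 + 0.007991×15.3² − 7.7774×10⁻⁵×15.3³ = 9.968 mg/L.

C_s ≈ 9.97 mg/L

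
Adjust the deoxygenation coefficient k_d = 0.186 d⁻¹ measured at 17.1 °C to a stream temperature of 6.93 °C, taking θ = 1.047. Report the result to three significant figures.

k_d(T₂) = k_d(T₁) · θ^(T₂−T₁) = 0.186 × 1.047^(6.93−17.1)
= 0.186 × 1.047^-10.2 = 0.186 × 0.6268 = 0.1166 d⁻¹.

k_d ≈ 0.117 d⁻¹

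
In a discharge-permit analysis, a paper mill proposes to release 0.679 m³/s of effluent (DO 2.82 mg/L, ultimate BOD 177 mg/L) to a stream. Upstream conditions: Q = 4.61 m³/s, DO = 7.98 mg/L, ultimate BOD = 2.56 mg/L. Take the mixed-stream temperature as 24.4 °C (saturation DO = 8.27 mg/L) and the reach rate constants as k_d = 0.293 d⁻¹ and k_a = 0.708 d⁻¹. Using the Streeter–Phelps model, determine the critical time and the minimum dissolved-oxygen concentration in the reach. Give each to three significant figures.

Mixed DO = (4.61×7.98 + 0.679×2.82)/(4.61+0.679) = 38.70/5.289 = 7.318 mg/L.
Mixed L₀ = (4.61×2.56 + 0.679×177)/(5.289) = 132.0/5.289 = 24.95 mg/L.
Initial deficit D₀ = C_s − DO₀ = 8.27 − 7.318 = 0.9524 mg/L.
t_c = (1/0.4150) ln[(0.708/0.293)(1 − 0.9524×0.4150/(0.293×24.95))] = 2.410 × ln(2.286) = 1.992 d.
D_c = (0.293/0.708) × 24.95 × e^(−0.293×1.992) = 0.4138 × 24.95 × 0.5578 = 5.761 mg/L.
Minimum DO = 8.27 − 5.761 = 2.509 mg/L.

t_c ≈ 1.99 d; minimum DO ≈ 2.51 mg/L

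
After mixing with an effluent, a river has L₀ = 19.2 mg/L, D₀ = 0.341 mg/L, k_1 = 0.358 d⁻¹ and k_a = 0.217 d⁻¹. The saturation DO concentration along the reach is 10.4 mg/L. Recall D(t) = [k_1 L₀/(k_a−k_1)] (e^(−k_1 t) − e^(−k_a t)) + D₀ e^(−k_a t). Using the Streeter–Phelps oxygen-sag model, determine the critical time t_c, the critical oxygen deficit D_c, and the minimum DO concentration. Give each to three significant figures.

t_c ≈ 3.50 d; D_c ≈ 9.04 mg/L; min DO ≈ 1.36 mg/L

At the critical point dD/dt = 0, so k_1 L₀ e^(−k_1 t) = k_a D. Substituting D(t) from the Streeter–Phelps equation and solving for t gives
t_c = ln[(k_a/k_1)(1 − D₀(k_a−k_1)/(k_1 L₀))] / (k_a−k_1).
Here k_a−k_1 = -0.1410 d⁻¹ and 1 − D₀(k_a−k_1)/(k_1 L₀) = 1 − 0.341×-0.1410/(0.358×19.2) = 1.007, so
t_c = ln(0.6061 × 1.007) / -0.1410 = -0.4937 / -0.1410 = 3.501 d.
L(t_c) = L₀ e^(−k_1 t_c) = 19.2 × 0.2855 = 5.482 mg/L, and at the critical point k_a D_c = k_1 L, so D_c = (0.358/0.217) × 5.482 = 9.044 mg/L.
Minimum DO = C_s − D_c = 10.4 − 9.044 = 1.356 mg/L.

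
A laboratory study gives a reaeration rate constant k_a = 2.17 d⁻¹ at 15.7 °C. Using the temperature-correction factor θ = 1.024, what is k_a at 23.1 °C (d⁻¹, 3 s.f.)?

k_a ≈ 2.59 d⁻¹

k_a(T₂) = k_a(T₁) · θ^(T₂−T₁) = 2.17 × 1.024^(23.1−15.7)
= 2.17 × 1.024^7.40 = 2.17 × 1.192 = 2.586 d⁻¹.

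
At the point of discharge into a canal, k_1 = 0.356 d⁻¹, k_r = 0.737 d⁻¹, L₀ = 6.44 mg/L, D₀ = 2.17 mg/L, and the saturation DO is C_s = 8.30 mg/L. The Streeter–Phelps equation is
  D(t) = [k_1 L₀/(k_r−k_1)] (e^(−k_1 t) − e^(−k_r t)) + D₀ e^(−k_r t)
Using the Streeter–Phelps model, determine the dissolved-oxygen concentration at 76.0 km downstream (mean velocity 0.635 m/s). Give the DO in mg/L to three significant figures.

DO ≈ 6.01 mg/L

Travel time t = x/v = 76.0 km / (0.635 m/s) = 76000 m / 0.635 m/s = 119700 s = 1.385 d.
k_1 L₀/(k_r−k_1) = 0.356×6.44/(0.737−0.356) = 2.293/0.3810 = 6.017 mg/L.
e^(−k_1 t) = e^(−0.356×1.385) = 0.6107; e^(−k_r t) = e^(−0.737×1.385) = 0.3603.
D = 6.017 × (0.6107 − 0.3603) + 2.17 × 0.3603 = 1.507 + 0.7818 = 2.289 mg/L.
DO = C_s − D = 8.30 − 2.289 = 6.011 mg/L.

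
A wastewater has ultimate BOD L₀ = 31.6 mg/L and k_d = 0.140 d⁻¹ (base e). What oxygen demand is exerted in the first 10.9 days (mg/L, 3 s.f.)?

y ≈ 24.7 mg/L

y_t = L₀(1 − e^(−k_d t)) = 31.6 × (1 − e^(−0.140×10.9))
= 31.6 × (1 − 0.2174) = 31.6 × 0.7826 = 24.73 mg/L.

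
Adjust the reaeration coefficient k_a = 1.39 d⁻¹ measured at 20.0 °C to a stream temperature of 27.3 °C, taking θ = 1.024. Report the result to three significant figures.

k_a ≈ 1.65 d⁻¹

k_a(T₂) = k_a(T₁) · θ^(T₂−T₁) = 1.39 × 1.024^(27.3−20.0)
= 1.39 × 1.024^7.30 = 1.39 × 1.189 = 1.653 d⁻¹.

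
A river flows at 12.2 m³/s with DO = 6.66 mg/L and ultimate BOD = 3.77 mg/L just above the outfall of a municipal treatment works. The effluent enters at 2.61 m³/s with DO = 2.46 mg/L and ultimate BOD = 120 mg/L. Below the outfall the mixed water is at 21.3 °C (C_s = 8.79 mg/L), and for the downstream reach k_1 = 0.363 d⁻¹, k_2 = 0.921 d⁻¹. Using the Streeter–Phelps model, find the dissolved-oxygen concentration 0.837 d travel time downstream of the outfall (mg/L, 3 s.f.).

Mixed DO = (12.2×6.66 + 2.61×2.46)/(12.2+2.61) = 87.67/14.81 = 5.920 mg/L.
Mixed L₀ = (12.2×3.77 + 2.61×120)/(14.81) = 359.2/14.81 = 24.25 mg/L.
Initial deficit D₀ = C_s − DO₀ = 8.79 − 5.920 = 2.870 mg/L.
D(0.837) = [0.363×24.25/(0.921−0.363)](e^(−0.363×0.837) − e^(−0.921×0.837)) + 2.870 e^(−0.921×0.837)
= 15.78 × (0.7380 − 0.4626) + 2.870 × 0.4626 = 5.673 mg/L.
DO = 8.79 − 5.673 = 3.117 mg/L.

DO ≈ 3.12 mg/L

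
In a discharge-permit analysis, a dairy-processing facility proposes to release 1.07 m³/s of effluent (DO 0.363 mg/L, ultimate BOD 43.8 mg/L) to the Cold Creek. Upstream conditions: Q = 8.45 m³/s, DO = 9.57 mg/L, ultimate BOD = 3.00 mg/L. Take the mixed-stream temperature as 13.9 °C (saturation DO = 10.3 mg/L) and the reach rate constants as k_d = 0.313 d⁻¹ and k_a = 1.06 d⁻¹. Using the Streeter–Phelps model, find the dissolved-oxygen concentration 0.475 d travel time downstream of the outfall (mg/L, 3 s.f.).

DO ≈ 8.42 mg/L

Mixed DO = (8.45×9.57 + 1.07×0.363)/(8.45+1.07) = 81.25/9.520 = 8.535 mg/L.
Mixed L₀ = (8.45×3.00 + 1.07×43.8)/(9.520) = 72.22/9.520 = 7.586 mg/L.
Initial deficit D₀ = C_s − DO₀ = 10.3 − 8.535 = 1.765 mg/L.
D(0.475) = [0.313×7.586/(1.06−0.313)](e^(−0.313×0.475) − e^(−1.06×0.475)) + 1.765 e^(−1.06×0.475)
= 3.178 × (0.8618 − 0.6044) + 1.765 × 0.6044 = 1.885 mg/L.
DO = 10.3 − 1.885 = 8.415 mg/L.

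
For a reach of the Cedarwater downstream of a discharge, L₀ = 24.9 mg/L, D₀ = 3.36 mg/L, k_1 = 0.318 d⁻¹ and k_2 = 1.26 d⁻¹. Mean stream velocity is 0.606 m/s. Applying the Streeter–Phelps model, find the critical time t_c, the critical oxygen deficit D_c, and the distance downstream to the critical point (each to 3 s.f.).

t_c ≈ 0.920 d; D_c ≈ 4.69 mg/L; x_c ≈ 48.2 km

t_c = [1/(k_2−k_1)] ln[(k_2/k_1)(1 − D₀(k_2−k_1)/(k_1 L₀))]
= [1/(1.26−0.318)] ln[(1.26/0.318)(1 − 3.36×0.9420/(0.318×24.9))]
= (1/0.9420) ln[3.962 × 0.6003] = 1.062 × ln(2.378) = 1.062 × 0.8664 = 0.9198 d.
D_c = (k_1/k_2) L₀ e^(−k_1 t_c) = (0.318/1.26) × 24.9 × e^(−0.318×0.9198) = 0.2524 × 24.9 × 0.7464 = 4.691 mg/L.
x_c = v t_c = 0.606 m/s × 0.9198 d × 86400 s/d = 48160 m ≈ 48.2 km.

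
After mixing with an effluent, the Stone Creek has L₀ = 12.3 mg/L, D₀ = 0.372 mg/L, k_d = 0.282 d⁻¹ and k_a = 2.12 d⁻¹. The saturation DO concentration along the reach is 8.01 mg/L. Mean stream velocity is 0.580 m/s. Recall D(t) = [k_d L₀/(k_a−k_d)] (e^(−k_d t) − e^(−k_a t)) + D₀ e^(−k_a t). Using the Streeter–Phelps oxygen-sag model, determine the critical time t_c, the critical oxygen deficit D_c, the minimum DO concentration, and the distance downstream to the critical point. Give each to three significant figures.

At the critical point dD/dt = 0, so k_d L₀ e^(−k_d t) = k_a D. Substituting D(t) from the Streeter–Phelps equation and solving for t gives
t_c = ln[(k_a/k_d)(1 − D₀(k_a−k_d)/(k_d L₀))] / (k_a−k_d).
Here k_a−k_d = 1.838 d⁻¹ and 1 − D₀(k_a−k_d)/(k_d L₀) = 1 − 0.372×1.838/(0.282×12.3) = 0.8029, so
t_c = ln(7.518 × 0.8029) / 1.838 = 1.798 / 1.838 = 0.9781 d.
D_c = (k_d/k_a) L₀ e^(−k_d t_c) = (0.282/2.12) × 12.3 × e^(−0.282×0.9781) = 0.1330 × 12.3 × 0.7590 = 1.242 mg/L.
Minimum DO = C_s − D_c = 8.01 − 1.242 = 6.768 mg/L.
x_c = v t_c = 0.580 m/s × 0.9781 d × 86400 s/d = 49010 m ≈ 49.0 km.

t_c ≈ 0.978 d; D_c ≈ 1.24 mg/L; min DO ≈ 6.77 mg/L; x_c ≈ 49.0 km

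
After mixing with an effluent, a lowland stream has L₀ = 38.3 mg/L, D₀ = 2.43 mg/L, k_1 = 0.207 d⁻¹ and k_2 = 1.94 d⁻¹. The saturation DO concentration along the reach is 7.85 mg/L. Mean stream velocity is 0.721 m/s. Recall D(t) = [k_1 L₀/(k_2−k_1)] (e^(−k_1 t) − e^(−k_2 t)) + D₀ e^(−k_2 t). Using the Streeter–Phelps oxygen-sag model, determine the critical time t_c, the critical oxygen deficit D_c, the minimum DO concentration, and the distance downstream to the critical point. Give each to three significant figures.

t_c ≈ 0.854 d; D_c ≈ 3.42 mg/L; min DO ≈ 4.43 mg/L; x_c ≈ 53.2 km

At the critical point dD/dt = 0, so k_1 L₀ e^(−k_1 t) = k_2 D. Substituting D(t) from the Streeter–Phelps equation and solving for t gives
t_c = ln[(k_2/k_1)(1 − D₀(k_2−k_1)/(k_1 L₀))] / (k_2−k_1).
Here k_2−k_1 = 1.733 d⁻¹ and 1 − D₀(k_2−k_1)/(k_1 L₀) = 1 − 2.43×1.733/(0.207×38.3) = 0.4688, so
t_c = ln(9.372 × 0.4688) / 1.733 = 1.480 / 1.733 = 0.8541 d.
L(t_c) = L₀ e^(−k_1 t_c) = 38.3 × 0.8379 = 32.09 mg/L, and at the critical point k_2 D_c = k_1 L, so D_c = (0.207/1.94) × 32.09 = 3.424 mg/L.
Minimum DO = C_s − D_c = 7.85 − 3.424 = 4.426 mg/L.
x_c = v t_c = 0.721 m/s × 0.8541 d × 86400 s/d = 53210 m ≈ 53.2 km.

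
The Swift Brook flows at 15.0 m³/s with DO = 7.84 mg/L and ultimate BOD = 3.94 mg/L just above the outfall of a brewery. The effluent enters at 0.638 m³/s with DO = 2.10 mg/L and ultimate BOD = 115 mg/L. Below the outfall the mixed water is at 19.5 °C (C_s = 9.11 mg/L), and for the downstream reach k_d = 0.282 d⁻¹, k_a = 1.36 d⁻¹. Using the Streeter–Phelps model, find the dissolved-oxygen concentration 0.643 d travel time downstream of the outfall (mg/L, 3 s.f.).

DO ≈ 7.56 mg/L

Mixed DO = (15.0×7.84 + 0.638×2.10)/(15.0+0.638) = 118.9/15.64 = 7.606 mg/L.
Mixed L₀ = (15.0×3.94 + 0.638×115)/(15.64) = 132.5/15.64 = 8.471 mg/L.
Initial deficit D₀ = C_s − DO₀ = 9.11 − 7.606 = 1.504 mg/L.
D(0.643) = [0.282×8.471/(1.36−0.282)](e^(−0.282×0.643) − e^(−1.36×0.643)) + 1.504 e^(−1.36×0.643)
= 2.216 × (0.8342 − 0.4171) + 1.504 × 0.4171 = 1.552 mg/L.
DO = 9.11 − 1.552 = 7.558 mg/L.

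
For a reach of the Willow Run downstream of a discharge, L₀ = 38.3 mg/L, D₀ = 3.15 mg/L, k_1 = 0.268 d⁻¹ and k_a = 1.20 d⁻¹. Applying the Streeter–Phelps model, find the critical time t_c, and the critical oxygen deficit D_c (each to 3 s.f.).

With k_a/k_1 = 4.478 and 1 − D₀(k_a−k_1)/(k_1 L₀) = 0.7140,
t_c = ln(4.478 × 0.7140) / (1.20 − 0.268) = ln(3.197) / 0.9320 = 1.162/0.9320 = 1.247 d.
L(t_c) = L₀ e^(−k_1 t_c) = 38.3 × 0.7159 = 27.42 mg/L, and at the critical point k_a D_c = k_1 L, so D_c = (0.268/1.20) × 27.42 = 6.124 mg/L.

t_c ≈ 1.25 d; D_c ≈ 6.12 mg/L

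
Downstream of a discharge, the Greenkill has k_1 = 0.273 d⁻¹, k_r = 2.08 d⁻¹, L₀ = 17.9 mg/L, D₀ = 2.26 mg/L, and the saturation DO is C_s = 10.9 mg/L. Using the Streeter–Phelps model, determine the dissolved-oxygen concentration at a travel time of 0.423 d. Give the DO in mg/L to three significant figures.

k_1 L₀/(k_r−k_1) = 0.273×17.9/(2.08−0.273) = 4.887/1.807 = 2.704 mg/L.
e^(−k_1 t) = e^(−0.273×0.4230) = 0.8909; e^(−k_r t) = e^(−2.08×0.4230) = 0.4148.
D = 2.704 × (0.8909 − 0.4148) + 2.26 × 0.4148 = 1.287 + 0.9376 = 2.225 mg/L.
DO = C_s − D = 10.9 − 2.225 = 8.675 mg/L.

DO ≈ 8.67 mg/L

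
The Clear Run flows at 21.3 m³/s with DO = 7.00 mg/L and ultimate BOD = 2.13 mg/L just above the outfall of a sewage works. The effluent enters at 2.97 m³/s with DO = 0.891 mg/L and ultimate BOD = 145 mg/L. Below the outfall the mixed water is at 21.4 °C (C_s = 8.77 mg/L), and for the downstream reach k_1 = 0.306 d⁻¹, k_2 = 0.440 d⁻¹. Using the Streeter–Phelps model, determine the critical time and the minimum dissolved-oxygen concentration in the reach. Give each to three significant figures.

Mixed DO = (21.3×7.00 + 2.97×0.891)/(21.3+2.97) = 151.7/24.27 = 6.252 mg/L.
Mixed L₀ = (21.3×2.13 + 2.97×145)/(24.27) = 476.0/24.27 = 19.61 mg/L.
Initial deficit D₀ = C_s − DO₀ = 8.77 − 6.252 = 2.518 mg/L.
t_c = (1/0.1340) ln[(0.440/0.306)(1 − 2.518×0.1340/(0.306×19.61))] = 7.463 × ln(1.357) = 2.279 d.
D_c = (0.306/0.440) × 19.61 × e^(−0.306×2.279) = 0.6955 × 19.61 × 0.4979 = 6.792 mg/L.
Minimum DO = 8.77 − 6.792 = 1.978 mg/L.

t_c ≈ 2.28 d; minimum DO ≈ 1.98 mg/L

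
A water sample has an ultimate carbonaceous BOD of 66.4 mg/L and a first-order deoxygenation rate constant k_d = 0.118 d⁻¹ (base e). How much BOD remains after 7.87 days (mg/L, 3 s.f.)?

L_t = L₀ e^(−k_d t) = 66.4 × e^(−0.118×7.87) = 66.4 × 0.3951 = 26.23 mg/L.

L ≈ 26.2 mg/L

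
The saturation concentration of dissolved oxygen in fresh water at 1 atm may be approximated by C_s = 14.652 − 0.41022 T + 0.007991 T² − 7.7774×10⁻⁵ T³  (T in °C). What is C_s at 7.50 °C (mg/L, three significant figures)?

C_s = 14.652 − 0.41022×7.50 + 0.007991×7.50² − 7.7774×10⁻⁵×7.50³ = 11.99 mg/L.

C_s ≈ 12.0 mg/L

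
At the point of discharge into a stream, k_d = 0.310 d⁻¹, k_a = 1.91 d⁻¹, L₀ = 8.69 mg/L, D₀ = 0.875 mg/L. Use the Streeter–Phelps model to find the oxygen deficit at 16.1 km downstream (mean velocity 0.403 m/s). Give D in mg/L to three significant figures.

D ≈ 1.12 mg/L

Travel time t = x/v = 16.1 km / (0.403 m/s) = 16100 m / 0.403 m/s = 39950 s = 0.4624 d.
k_d L₀/(k_a−k_d) = 0.310×8.69/(1.91−0.310) = 2.694/1.600 = 1.684 mg/L.
e^(−k_d t) = e^(−0.310×0.4624) = 0.8665; e^(−k_a t) = e^(−1.91×0.4624) = 0.4135.
D = 1.684 × (0.8665 − 0.4135) + 0.875 × 0.4135 = 0.7627 + 0.3618 = 1.124 mg/L.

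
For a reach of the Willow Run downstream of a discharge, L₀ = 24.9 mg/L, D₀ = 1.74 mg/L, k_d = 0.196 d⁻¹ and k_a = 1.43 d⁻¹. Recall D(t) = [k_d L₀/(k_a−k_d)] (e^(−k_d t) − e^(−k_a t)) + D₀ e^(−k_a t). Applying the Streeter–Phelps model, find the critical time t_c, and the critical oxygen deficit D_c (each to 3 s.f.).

t_c = [1/(k_a−k_d)] ln[(k_a/k_d)(1 − D₀(k_a−k_d)/(k_d L₀))]
= [1/(1.43−0.196)] ln[(1.43/0.196)(1 − 1.74×1.234/(0.196×24.9))]
= (1/1.234) ln[7.296 × 0.5600] = 0.8104 × ln(4.086) = 0.8104 × 1.408 = 1.141 d.
D_c = (k_d/k_a) L₀ e^(−k_d t_c) = (0.196/1.43) × 24.9 × e^(−0.196×1.141) = 0.1371 × 24.9 × 0.7997 = 2.729 mg/L.

t_c ≈ 1.14 d; D_c ≈ 2.73 mg/L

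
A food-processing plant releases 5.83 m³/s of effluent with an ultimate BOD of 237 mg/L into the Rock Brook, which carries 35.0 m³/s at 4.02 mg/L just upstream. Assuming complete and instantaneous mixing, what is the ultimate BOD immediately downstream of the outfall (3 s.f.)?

Flow-weighted mixing: C = (Q_r C_r + Q_w C_w)/(Q_r + Q_w)
= (35.0×4.02 + 5.83×237)/(35.0 + 5.83) = 1522/40.83 = 37.29 mg/L.

37.3 mg/L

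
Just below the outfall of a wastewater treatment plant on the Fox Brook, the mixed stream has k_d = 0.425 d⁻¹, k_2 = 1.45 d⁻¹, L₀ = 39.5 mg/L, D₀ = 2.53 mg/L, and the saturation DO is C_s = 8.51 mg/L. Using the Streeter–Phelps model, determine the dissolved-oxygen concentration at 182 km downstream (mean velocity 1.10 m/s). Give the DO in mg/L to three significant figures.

Travel time t = x/v = 182 km / (1.10 m/s) = 182000 m / 1.10 m/s = 165500 s = 1.915 d.
k_d L₀/(k_2−k_d) = 0.425×39.5/(1.45−0.425) = 16.79/1.025 = 16.38 mg/L.
e^(−k_d t) = e^(−0.425×1.915) = 0.4431; e^(−k_2 t) = e^(−1.45×1.915) = 0.06224.
D = 16.38 × (0.4431 − 0.06224) + 2.53 × 0.06224 = 6.238 + 0.1575 = 6.396 mg/L.
DO = C_s − D = 8.51 − 6.396 = 2.114 mg/L.

DO ≈ 2.11 mg/L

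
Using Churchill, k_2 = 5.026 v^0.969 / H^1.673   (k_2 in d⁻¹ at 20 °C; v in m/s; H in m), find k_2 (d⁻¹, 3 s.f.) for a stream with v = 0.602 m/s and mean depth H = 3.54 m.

k_2 ≈ 0.371 d⁻¹

k_2 = 5.026 × 0.602^0.969 / 3.54^1.673 = 5.026 × 0.6115 / 8.289 = 0.3708 d⁻¹.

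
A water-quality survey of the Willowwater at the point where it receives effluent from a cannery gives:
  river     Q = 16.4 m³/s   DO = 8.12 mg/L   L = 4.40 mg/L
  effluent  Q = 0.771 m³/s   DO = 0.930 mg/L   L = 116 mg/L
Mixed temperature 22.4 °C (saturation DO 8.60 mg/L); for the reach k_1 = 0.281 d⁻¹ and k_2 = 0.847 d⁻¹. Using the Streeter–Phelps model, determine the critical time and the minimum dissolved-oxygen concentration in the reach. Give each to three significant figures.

t_c ≈ 1.62 d; minimum DO ≈ 6.62 mg/L

Mixed DO = (16.4×8.12 + 0.771×0.930)/(16.4+0.771) = 133.9/17.17 = 7.797 mg/L.
Mixed L₀ = (16.4×4.40 + 0.771×116)/(17.17) = 161.6/17.17 = 9.411 mg/L.
Initial deficit D₀ = C_s − DO₀ = 8.60 − 7.797 = 0.8028 mg/L.
t_c = (1/0.5660) ln[(0.847/0.281)(1 − 0.8028×0.5660/(0.281×9.411))] = 1.767 × ln(2.496) = 1.616 d.
D_c = (0.281/0.847) × 9.411 × e^(−0.281×1.616) = 0.3318 × 9.411 × 0.6350 = 1.983 mg/L.
Minimum DO = 8.60 − 1.983 = 6.617 mg/L.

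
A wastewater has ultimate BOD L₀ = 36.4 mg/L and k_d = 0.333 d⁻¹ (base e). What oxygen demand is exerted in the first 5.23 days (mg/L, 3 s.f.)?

y ≈ 30.0 mg/L

y_t = L₀(1 − e^(−k_d t)) = 36.4 × (1 − e^(−0.333×5.23))
= 36.4 × (1 − 0.1752) = 36.4 × 0.8248 = 30.02 mg/L.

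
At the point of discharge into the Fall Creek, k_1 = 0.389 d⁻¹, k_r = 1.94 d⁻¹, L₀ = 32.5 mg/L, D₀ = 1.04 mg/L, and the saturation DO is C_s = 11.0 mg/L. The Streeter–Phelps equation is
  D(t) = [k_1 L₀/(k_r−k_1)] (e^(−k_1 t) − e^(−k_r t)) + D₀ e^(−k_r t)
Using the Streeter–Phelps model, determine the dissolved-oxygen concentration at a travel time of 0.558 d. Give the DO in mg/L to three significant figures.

k_1 L₀/(k_r−k_1) = 0.389×32.5/(1.94−0.389) = 12.64/1.551 = 8.151 mg/L.
e^(−k_1 t) = e^(−0.389×0.5580) = 0.8049; e^(−k_r t) = e^(−1.94×0.5580) = 0.3387.
D = 8.151 × (0.8049 − 0.3387) + 1.04 × 0.3387 = 3.800 + 0.3523 = 4.152 mg/L.
DO = C_s − D = 11.0 − 4.152 = 6.848 mg/L.

DO ≈ 6.85 mg/L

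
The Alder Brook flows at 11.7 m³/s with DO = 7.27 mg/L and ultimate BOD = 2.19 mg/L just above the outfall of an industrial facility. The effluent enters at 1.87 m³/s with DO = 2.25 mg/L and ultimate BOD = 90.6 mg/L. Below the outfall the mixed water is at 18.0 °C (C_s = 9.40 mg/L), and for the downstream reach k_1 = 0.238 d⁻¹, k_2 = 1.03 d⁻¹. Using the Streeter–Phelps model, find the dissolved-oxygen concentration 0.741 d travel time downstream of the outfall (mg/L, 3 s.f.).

Mixed DO = (11.7×7.27 + 1.87×2.25)/(11.7+1.87) = 89.27/13.57 = 6.578 mg/L.
Mixed L₀ = (11.7×2.19 + 1.87×90.6)/(13.57) = 195.0/13.57 = 14.37 mg/L.
Initial deficit D₀ = C_s − DO₀ = 9.40 − 6.578 = 2.822 mg/L.
D(0.741) = [0.238×14.37/(1.03−0.238)](e^(−0.238×0.741) − e^(−1.03×0.741)) + 2.822 e^(−1.03×0.741)
= 4.319 × (0.8383 − 0.4662) + 2.822 × 0.4662 = 2.923 mg/L.
DO = 9.40 − 2.923 = 6.477 mg/L.

DO ≈ 6.48 mg/L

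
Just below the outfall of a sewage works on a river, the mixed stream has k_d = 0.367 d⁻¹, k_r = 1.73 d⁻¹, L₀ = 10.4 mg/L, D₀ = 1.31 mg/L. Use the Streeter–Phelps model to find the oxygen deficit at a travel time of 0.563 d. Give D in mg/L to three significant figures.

D ≈ 1.71 mg/L

k_d L₀/(k_r−k_d) = 0.367×10.4/(1.73−0.367) = 3.817/1.363 = 2.800 mg/L.
e^(−k_d t) = e^(−0.367×0.5630) = 0.8133; e^(−k_r t) = e^(−1.73×0.5630) = 0.3776.
D = 2.800 × (0.8133 − 0.3776) + 1.31 × 0.3776 = 1.220 + 0.4946 = 1.715 mg/L.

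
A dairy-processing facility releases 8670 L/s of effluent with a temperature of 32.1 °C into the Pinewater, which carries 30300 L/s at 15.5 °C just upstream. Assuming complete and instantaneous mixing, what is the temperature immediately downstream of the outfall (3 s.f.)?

19.2 °C

Flow-weighted mixing: C = (Q_r C_r + Q_w C_w)/(Q_r + Q_w)
= (30300×15.5 + 8670×32.1)/(30300 + 8670) = 748000/38970 = 19.19 °C.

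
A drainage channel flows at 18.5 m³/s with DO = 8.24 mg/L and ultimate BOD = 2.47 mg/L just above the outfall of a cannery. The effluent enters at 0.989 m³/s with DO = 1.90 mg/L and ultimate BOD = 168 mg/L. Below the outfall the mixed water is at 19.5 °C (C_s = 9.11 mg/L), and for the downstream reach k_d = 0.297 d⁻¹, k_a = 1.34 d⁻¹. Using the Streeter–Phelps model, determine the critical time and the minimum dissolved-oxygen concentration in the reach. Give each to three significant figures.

t_c ≈ 0.978 d; minimum DO ≈ 7.31 mg/L

Mixed DO = (18.5×8.24 + 0.989×1.90)/(18.5+0.989) = 154.3/19.49 = 7.918 mg/L.
Mixed L₀ = (18.5×2.47 + 0.989×168)/(19.49) = 211.8/19.49 = 10.87 mg/L.
Initial deficit D₀ = C_s − DO₀ = 9.11 − 7.918 = 1.192 mg/L.
t_c = (1/1.043) ln[(1.34/0.297)(1 − 1.192×1.043/(0.297×10.87))] = 0.9588 × ln(2.775) = 0.9785 d.
D_c = (0.297/1.34) × 10.87 × e^(−0.297×0.9785) = 0.2216 × 10.87 × 0.7478 = 1.802 mg/L.
Minimum DO = 9.11 − 1.802 = 7.308 mg/L.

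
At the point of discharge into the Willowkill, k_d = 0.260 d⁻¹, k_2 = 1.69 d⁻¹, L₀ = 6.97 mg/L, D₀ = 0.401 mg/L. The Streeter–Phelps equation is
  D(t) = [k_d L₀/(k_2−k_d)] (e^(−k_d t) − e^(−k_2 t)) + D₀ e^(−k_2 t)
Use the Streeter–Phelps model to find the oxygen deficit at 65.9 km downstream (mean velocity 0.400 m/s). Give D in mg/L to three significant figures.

Travel time t = x/v = 65.9 km / (0.400 m/s) = 65900 m / 0.400 m/s = 164800 s = 1.907 d.
k_d L₀/(k_2−k_d) = 0.260×6.97/(1.69−0.260) = 1.812/1.430 = 1.267 mg/L.
e^(−k_d t) = e^(−0.260×1.907) = 0.6091; e^(−k_2 t) = e^(−1.69×1.907) = 0.03985.
D = 1.267 × (0.6091 − 0.03985) + 0.401 × 0.03985 = 0.7214 + 0.01598 = 0.7374 mg/L.

D ≈ 0.737 mg/L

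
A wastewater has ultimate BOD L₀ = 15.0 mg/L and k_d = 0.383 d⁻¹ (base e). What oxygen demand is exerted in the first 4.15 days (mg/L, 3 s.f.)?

y_t = L₀(1 − e^(−k_d t)) = 15.0 × (1 − e^(−0.383×4.15))
= 15.0 × (1 − 0.2040) = 15.0 × 0.7960 = 11.94 mg/L.

y ≈ 11.9 mg/L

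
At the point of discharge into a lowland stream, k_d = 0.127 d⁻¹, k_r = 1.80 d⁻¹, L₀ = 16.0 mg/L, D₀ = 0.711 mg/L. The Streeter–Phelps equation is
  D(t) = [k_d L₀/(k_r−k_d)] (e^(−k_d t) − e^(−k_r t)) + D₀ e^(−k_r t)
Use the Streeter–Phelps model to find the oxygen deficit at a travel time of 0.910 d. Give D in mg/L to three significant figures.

k_d L₀/(k_r−k_d) = 0.127×16.0/(1.80−0.127) = 2.032/1.673 = 1.215 mg/L.
e^(−k_d t) = e^(−0.127×0.9100) = 0.8909; e^(−k_r t) = e^(−1.80×0.9100) = 0.1944.
D = 1.215 × (0.8909 − 0.1944) + 0.711 × 0.1944 = 0.8459 + 0.1382 = 0.9841 mg/L.

D ≈ 0.984 mg/L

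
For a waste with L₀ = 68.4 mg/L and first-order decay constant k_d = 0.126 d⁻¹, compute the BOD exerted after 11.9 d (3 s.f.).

y_t = L₀(1 − e^(−k_d t)) = 68.4 × (1 − e^(−0.126×11.9))
= 68.4 × (1 − 0.2233) = 68.4 × 0.7767 = 53.13 mg/L.

y ≈ 53.1 mg/L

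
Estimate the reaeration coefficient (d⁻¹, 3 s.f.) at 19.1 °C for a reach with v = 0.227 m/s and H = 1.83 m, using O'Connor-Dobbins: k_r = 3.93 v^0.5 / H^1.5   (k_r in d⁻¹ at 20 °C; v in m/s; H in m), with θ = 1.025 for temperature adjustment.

k_r ≈ 0.740 d⁻¹

k_r(20) = 3.93 × 0.227^0.5 / 1.83^1.5 = 3.93 × 0.4764 / 2.476 = 0.7564 d⁻¹.
k_r(19.1) = 0.7564 × 1.025^(19.1−20) = 0.7564 × 0.9780 = 0.7397 d⁻¹.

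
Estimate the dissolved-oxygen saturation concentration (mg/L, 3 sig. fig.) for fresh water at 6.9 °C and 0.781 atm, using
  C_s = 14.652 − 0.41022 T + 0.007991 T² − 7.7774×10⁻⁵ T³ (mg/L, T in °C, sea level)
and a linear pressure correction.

At sea level: C_s = 14.652 − 0.41022×6.9 + 0.007991×6.9² − 7.7774×10⁻⁵×6.9³ = 12.18 mg/L.
Pressure correction: C_s' = 12.18 × 0.781 = 9.510 mg/L.

C_s ≈ 9.51 mg/L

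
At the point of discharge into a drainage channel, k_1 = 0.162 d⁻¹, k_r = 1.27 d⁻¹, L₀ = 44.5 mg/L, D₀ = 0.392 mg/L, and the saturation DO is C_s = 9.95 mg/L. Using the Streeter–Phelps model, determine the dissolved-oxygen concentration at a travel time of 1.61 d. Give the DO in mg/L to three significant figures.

DO ≈ 5.73 mg/L

k_1 L₀/(k_r−k_1) = 0.162×44.5/(1.27−0.162) = 7.209/1.108 = 6.506 mg/L.
e^(−k_1 t) = e^(−0.162×1.610) = 0.7704; e^(−k_r t) = e^(−1.27×1.610) = 0.1294.
D = 6.506 × (0.7704 − 0.1294) + 0.392 × 0.1294 = 4.171 + 0.05073 = 4.221 mg/L.
DO = C_s − D = 9.95 − 4.221 = 5.729 mg/L.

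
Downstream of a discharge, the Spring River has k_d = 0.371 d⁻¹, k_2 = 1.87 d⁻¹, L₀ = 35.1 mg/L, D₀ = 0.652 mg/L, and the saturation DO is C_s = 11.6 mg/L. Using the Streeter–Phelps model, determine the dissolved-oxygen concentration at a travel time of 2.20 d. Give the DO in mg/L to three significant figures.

k_d L₀/(k_2−k_d) = 0.371×35.1/(1.87−0.371) = 13.02/1.499 = 8.687 mg/L.
e^(−k_d t) = e^(−0.371×2.200) = 0.4421; e^(−k_2 t) = e^(−1.87×2.200) = 0.01634.
D = 8.687 × (0.4421 − 0.01634) + 0.652 × 0.01634 = 3.699 + 0.01066 = 3.709 mg/L.
DO = C_s − D = 11.6 − 3.709 = 7.891 mg/L.

DO ≈ 7.89 mg/L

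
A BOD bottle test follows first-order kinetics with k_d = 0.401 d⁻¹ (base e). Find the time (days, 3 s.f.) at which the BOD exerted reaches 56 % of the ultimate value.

t ≈ 2.05 d

y/L₀ = 1 − e^(−k_d t) = 0.56 ⇒ e^(−k_d t) = 0.440
t = −ln(0.440) / 0.401 = 0.8210 / 0.401 = 2.047 d.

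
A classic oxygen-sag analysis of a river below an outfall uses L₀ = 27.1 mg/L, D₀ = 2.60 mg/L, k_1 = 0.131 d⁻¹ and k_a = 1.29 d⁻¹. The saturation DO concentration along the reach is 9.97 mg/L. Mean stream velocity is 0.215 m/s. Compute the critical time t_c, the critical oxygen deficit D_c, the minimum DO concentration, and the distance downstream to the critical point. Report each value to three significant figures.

t_c ≈ 0.343 d; D_c ≈ 2.63 mg/L; min DO ≈ 7.34 mg/L; x_c ≈ 6.38 km

At the critical point dD/dt = 0, so k_1 L₀ e^(−k_1 t) = k_a D. Substituting D(t) from the Streeter–Phelps equation and solving for t gives
t_c = ln[(k_a/k_1)(1 − D₀(k_a−k_1)/(k_1 L₀))] / (k_a−k_1).
Here k_a−k_1 = 1.159 d⁻¹ and 1 − D₀(k_a−k_1)/(k_1 L₀) = 1 − 2.60×1.159/(0.131×27.1) = 0.1512, so
t_c = ln(9.847 × 0.1512) / 1.159 = 0.3979 / 1.159 = 0.3433 d.
D_c = (k_1/k_a) L₀ e^(−k_1 t_c) = (0.131/1.29) × 27.1 × e^(−0.131×0.3433) = 0.1016 × 27.1 × 0.9560 = 2.631 mg/L.
Minimum DO = C_s − D_c = 9.97 − 2.631 = 7.339 mg/L.
x_c = v t_c = 0.215 m/s × 0.3433 d × 86400 s/d = 6378 m ≈ 6.38 km.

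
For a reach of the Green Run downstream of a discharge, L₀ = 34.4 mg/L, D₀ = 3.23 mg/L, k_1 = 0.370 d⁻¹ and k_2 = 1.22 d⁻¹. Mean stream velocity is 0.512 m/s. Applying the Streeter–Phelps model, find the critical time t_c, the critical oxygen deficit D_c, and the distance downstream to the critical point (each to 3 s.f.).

t_c ≈ 1.12 d; D_c ≈ 6.90 mg/L; x_c ≈ 49.4 km

t_c = [1/(k_2−k_1)] ln[(k_2/k_1)(1 − D₀(k_2−k_1)/(k_1 L₀))]
= [1/(1.22−0.370)] ln[(1.22/0.370)(1 − 3.23×0.8500/(0.370×34.4))]
= (1/0.8500) ln[3.297 × 0.7843] = 1.176 × ln(2.586) = 1.176 × 0.9501 = 1.118 d.
D_c = (k_1/k_2) L₀ e^(−k_1 t_c) = (0.370/1.22) × 34.4 × e^(−0.370×1.118) = 0.3033 × 34.4 × 0.6613 = 6.899 mg/L.
x_c = v t_c = 0.512 m/s × 1.118 d × 86400 s/d = 49450 m ≈ 49.4 km.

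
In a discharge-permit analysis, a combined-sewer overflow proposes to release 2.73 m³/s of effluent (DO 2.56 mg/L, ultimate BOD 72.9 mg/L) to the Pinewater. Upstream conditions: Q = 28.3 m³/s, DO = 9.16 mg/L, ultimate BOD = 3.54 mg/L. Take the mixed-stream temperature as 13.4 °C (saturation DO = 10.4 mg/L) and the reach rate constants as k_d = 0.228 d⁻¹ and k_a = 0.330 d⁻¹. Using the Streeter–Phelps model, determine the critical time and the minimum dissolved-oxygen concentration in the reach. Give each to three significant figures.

t_c ≈ 2.76 d; minimum DO ≈ 6.85 mg/L

Mixed DO = (28.3×9.16 + 2.73×2.56)/(28.3+2.73) = 266.2/31.03 = 8.579 mg/L.
Mixed L₀ = (28.3×3.54 + 2.73×72.9)/(31.03) = 299.2/31.03 = 9.642 mg/L.
Initial deficit D₀ = C_s − DO₀ = 10.4 − 8.579 = 1.821 mg/L.
t_c = (1/0.1020) ln[(0.330/0.228)(1 − 1.821×0.1020/(0.228×9.642))] = 9.804 × ln(1.325) = 2.760 d.
D_c = (0.228/0.330) × 9.642 × e^(−0.228×2.760) = 0.6909 × 9.642 × 0.5330 = 3.551 mg/L.
Minimum DO = 10.4 − 3.551 = 6.849 mg/L.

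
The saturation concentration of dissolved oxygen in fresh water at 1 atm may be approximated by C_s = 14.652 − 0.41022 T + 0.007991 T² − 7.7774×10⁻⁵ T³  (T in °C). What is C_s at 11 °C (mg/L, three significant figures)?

C_s ≈ 11.0 mg/L

C_s = 14.652 − 0.41022×11 + 0.007991×11² − 7.7774×10⁻⁵×11³ = 11.00 mg/L.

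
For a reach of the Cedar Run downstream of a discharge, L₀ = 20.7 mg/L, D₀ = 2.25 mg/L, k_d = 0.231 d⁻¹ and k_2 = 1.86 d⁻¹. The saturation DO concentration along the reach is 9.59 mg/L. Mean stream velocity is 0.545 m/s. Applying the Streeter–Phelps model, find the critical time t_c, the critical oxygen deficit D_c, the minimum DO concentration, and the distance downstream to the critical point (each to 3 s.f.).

t_c ≈ 0.388 d; D_c ≈ 2.35 mg/L; min DO ≈ 7.24 mg/L; x_c ≈ 18.2 km

t_c = [1/(k_2−k_d)] ln[(k_2/k_d)(1 − D₀(k_2−k_d)/(k_d L₀))]
= [1/(1.86−0.231)] ln[(1.86/0.231)(1 − 2.25×1.629/(0.231×20.7))]
= (1/1.629) ln[8.052 × 0.2335] = 0.6139 × ln(1.880) = 0.6139 × 0.6313 = 0.3875 d.
L(t_c) = L₀ e^(−k_d t_c) = 20.7 × 0.9144 = 18.93 mg/L, and at the critical point k_2 D_c = k_d L, so D_c = (0.231/1.86) × 18.93 = 2.351 mg/L.
Minimum DO = C_s − D_c = 9.59 − 2.351 = 7.239 mg/L.
x_c = v t_c = 0.545 m/s × 0.3875 d × 86400 s/d = 18250 m ≈ 18.2 km.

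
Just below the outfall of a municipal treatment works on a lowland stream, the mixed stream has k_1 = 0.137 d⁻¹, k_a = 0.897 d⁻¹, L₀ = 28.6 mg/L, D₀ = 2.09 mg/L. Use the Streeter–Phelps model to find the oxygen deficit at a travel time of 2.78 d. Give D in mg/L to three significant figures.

D ≈ 3.27 mg/L

k_1 L₀/(k_a−k_1) = 0.137×28.6/(0.897−0.137) = 3.918/0.7600 = 5.156 mg/L.
e^(−k_1 t) = e^(−0.137×2.780) = 0.6833; e^(−k_a t) = e^(−0.897×2.780) = 0.08261.
D = 5.156 × (0.6833 − 0.08261) + 2.09 × 0.08261 = 3.097 + 0.1726 = 3.269 mg/L.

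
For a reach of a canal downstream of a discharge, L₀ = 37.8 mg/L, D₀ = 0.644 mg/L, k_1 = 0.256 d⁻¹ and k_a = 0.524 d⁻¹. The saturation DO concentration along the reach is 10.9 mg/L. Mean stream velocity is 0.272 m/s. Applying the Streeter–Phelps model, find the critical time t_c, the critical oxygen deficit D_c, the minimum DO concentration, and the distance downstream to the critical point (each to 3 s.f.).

t_c ≈ 2.61 d; D_c ≈ 9.48 mg/L; min DO ≈ 1.42 mg/L; x_c ≈ 61.2 km

At the critical point dD/dt = 0, so k_1 L₀ e^(−k_1 t) = k_a D. Substituting D(t) from the Streeter–Phelps equation and solving for t gives
t_c = ln[(k_a/k_1)(1 − D₀(k_a−k_1)/(k_1 L₀))] / (k_a−k_1).
Here k_a−k_1 = 0.2680 d⁻¹ and 1 − D₀(k_a−k_1)/(k_1 L₀) = 1 − 0.644×0.2680/(0.256×37.8) = 0.9822, so
t_c = ln(2.047 × 0.9822) / 0.2680 = 0.6983 / 0.2680 = 2.606 d.
D_c = (k_1/k_a) L₀ e^(−k_1 t_c) = (0.256/0.524) × 37.8 × e^(−0.256×2.606) = 0.4885 × 37.8 × 0.5132 = 9.478 mg/L.
Minimum DO = C_s − D_c = 10.9 − 9.478 = 1.422 mg/L.
x_c = v t_c = 0.272 m/s × 2.606 d × 86400 s/d = 61240 m ≈ 61.2 km.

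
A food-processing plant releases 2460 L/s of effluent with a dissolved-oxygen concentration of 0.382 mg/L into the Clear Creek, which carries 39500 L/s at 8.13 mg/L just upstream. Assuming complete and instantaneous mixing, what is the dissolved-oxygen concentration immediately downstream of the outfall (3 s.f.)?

7.68 mg/L

Flow-weighted mixing: C = (Q_r C_r + Q_w C_w)/(Q_r + Q_w)
= (39500×8.13 + 2460×0.382)/(39500 + 2460) = 322100/41960 = 7.676 mg/L.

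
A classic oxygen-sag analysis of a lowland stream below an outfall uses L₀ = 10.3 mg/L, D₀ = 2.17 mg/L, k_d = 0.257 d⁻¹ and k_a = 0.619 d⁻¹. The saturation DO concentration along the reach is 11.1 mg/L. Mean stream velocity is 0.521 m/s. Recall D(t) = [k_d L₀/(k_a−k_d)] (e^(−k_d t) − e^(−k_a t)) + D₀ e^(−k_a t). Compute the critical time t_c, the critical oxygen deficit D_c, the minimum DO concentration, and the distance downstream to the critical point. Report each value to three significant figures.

At the critical point dD/dt = 0, so k_d L₀ e^(−k_d t) = k_a D. Substituting D(t) from the Streeter–Phelps equation and solving for t gives
t_c = ln[(k_a/k_d)(1 − D₀(k_a−k_d)/(k_d L₀))] / (k_a−k_d).
Here k_a−k_d = 0.3620 d⁻¹ and 1 − D₀(k_a−k_d)/(k_d L₀) = 1 − 2.17×0.3620/(0.257×10.3) = 0.7032, so
t_c = ln(2.409 × 0.7032) / 0.3620 = 0.5270 / 0.3620 = 1.456 d.
L(t_c) = L₀ e^(−k_d t_c) = 10.3 × 0.6879 = 7.085 mg/L, and at the critical point k_a D_c = k_d L, so D_c = (0.257/0.619) × 7.085 = 2.942 mg/L.
Minimum DO = C_s − D_c = 11.1 − 2.942 = 8.158 mg/L.
x_c = v t_c = 0.521 m/s × 1.456 d × 86400 s/d = 65530 m ≈ 65.5 km.

t_c ≈ 1.46 d; D_c ≈ 2.94 mg/L; min DO ≈ 8.16 mg/L; x_c ≈ 65.5 km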